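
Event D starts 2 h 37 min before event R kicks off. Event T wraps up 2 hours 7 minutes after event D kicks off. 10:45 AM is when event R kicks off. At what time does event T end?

Event D starts at 10:45 AM − 157 min = 8:08 AM.
Event T ends at 8:08 AM + 127 min = 10:15 AM.

10:15 AM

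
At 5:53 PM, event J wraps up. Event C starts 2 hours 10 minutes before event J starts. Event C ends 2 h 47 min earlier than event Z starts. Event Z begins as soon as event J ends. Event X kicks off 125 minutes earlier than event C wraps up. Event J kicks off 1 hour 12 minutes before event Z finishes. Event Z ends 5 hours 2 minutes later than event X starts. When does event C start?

Event Z starts at 5:53 PM.
Event C ends at 5:53 PM − 167 min = 3:06 PM.
Event X starts at 3:06 PM − 125 min = 1:01 PM.
Event Z ends at 1:01 PM + 302 min = 6:03 PM.
Event J starts at 6:03 PM − 72 min = 4:51 PM.
Event C starts at 4:51 PM − 130 min = 2:41 PM.

2:41 PM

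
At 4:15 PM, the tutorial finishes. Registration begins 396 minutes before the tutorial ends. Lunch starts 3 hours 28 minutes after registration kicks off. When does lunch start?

Registration starts at 4:15 PM − 396 min = 9:39 AM.
Lunch starts at 9:39 AM + 208 min = 1:07 PM.

1:07 PM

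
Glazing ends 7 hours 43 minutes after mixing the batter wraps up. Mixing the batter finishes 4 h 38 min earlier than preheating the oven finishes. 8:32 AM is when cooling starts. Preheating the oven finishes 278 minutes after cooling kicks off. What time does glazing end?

Preheating the oven ends at 8:32 AM + 278 min = 1:10 PM.
Mixing the batter ends at 1:10 PM − 278 min = 8:32 AM.
Glazing ends at 8:32 AM + 463 min = 4:15 PM.

4:15 PM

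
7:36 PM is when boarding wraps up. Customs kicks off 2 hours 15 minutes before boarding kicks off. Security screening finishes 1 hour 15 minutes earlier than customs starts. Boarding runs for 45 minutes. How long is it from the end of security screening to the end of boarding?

Boarding starts at 7:36 PM − 45 min = 6:51 PM.
Customs starts at 6:51 PM − 135 min = 4:36 PM.
Security screening ends at 4:36 PM − 75 min = 3:21 PM.
From 3:21 PM to 7:36 PM is 255 minutes.

255 minutes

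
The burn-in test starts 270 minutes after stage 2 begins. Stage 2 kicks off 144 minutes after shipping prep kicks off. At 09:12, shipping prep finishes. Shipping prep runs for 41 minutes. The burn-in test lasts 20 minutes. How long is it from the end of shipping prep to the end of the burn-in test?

393 minutes

Shipping prep starts at 09:12 − 41 min = 08:31.
Stage 2 starts at 08:31 + 144 min = 10:55.
The burn-in test starts at 10:55 + 270 min = 15:25.
The burn-in test ends at 15:25 + 20 min = 15:45.
From 09:12 to 15:45 is 393 minutes.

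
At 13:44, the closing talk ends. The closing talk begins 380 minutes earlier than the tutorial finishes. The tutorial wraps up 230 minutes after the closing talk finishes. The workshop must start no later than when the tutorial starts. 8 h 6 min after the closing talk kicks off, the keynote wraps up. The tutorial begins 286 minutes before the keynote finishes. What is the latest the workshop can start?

The tutorial ends at 13:44 + 230 min = 17:34.
The closing talk starts at 17:34 − 380 min = 11:14.
The keynote ends at 11:14 + 486 min = 19:20.
The tutorial starts at 19:20 − 286 min = 14:34.
The workshop is bounded by the tutorial, so the latest it can start is 14:34.

14:34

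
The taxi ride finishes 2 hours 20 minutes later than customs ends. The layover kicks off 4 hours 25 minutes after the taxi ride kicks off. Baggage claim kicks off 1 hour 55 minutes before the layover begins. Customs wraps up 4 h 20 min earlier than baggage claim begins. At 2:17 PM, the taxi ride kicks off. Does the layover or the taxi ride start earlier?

the taxi ride

The layover starts at 2:17 PM + 265 min = 6:42 PM.
The layover starts at 6:42 PM and the taxi ride starts at 2:17 PM, so the taxi ride is first.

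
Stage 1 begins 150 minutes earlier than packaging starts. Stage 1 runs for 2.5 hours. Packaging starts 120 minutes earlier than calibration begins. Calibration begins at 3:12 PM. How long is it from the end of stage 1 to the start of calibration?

Packaging starts at 3:12 PM − 120 min = 1:12 PM.
Stage 1 starts at 1:12 PM − 150 min = 10:42 AM.
Stage 1 ends at 10:42 AM + 150 min = 1:12 PM.
From 1:12 PM to 3:12 PM is two hours.

two hours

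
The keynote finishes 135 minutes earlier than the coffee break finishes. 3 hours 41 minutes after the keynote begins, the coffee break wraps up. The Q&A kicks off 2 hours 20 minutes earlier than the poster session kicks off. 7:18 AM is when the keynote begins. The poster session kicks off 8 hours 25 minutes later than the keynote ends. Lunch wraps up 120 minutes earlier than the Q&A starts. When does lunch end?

12:49 PM

The coffee break ends at 7:18 AM + 221 min = 10:59 AM.
The keynote ends at 10:59 AM − 135 min = 8:44 AM.
The poster session starts at 8:44 AM + 505 min = 5:09 PM.
The Q&A starts at 5:09 PM − 140 min = 2:49 PM.
Lunch ends at 2:49 PM − 120 min = 12:49 PM.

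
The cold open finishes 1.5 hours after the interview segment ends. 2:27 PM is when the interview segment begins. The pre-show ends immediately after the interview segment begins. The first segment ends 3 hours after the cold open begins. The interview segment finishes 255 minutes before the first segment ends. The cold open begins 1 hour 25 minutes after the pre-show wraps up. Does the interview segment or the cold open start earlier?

The pre-show ends at 2:27 PM.
The cold open starts at 2:27 PM + 85 min = 3:52 PM.
The interview segment starts at 2:27 PM and the cold open starts at 3:52 PM, so the interview segment is first.

the interview segment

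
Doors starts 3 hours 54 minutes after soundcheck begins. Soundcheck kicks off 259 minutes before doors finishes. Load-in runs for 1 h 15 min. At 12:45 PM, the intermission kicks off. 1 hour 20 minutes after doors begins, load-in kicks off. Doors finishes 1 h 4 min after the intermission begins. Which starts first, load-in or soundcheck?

Doors ends at 12:45 PM + 64 min = 1:49 PM.
Soundcheck starts at 1:49 PM − 259 min = 9:30 AM.
Doors starts at 9:30 AM + 234 min = 1:24 PM.
Load-in starts at 1:24 PM + 80 min = 2:44 PM.
Load-in starts at 2:44 PM and soundcheck starts at 9:30 AM, so soundcheck is first.

soundcheck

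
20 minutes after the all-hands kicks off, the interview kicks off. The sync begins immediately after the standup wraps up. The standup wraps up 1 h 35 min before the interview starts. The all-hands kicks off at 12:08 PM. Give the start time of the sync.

The interview starts at 12:08 PM + 20 min = 12:28 PM.
The standup ends at 12:28 PM − 95 min = 10:53 AM.
So the sync starts at 10:53 AM.

10:53 AM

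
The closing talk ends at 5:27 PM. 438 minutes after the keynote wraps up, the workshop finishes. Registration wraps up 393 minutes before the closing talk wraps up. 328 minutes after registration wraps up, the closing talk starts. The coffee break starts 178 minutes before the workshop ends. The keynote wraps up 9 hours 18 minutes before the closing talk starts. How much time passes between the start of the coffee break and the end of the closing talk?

363 minutes

Registration ends at 5:27 PM − 393 min = 10:54 AM.
The closing talk starts at 10:54 AM + 328 min = 4:22 PM.
The keynote ends at 4:22 PM − 558 min = 7:04 AM.
The workshop ends at 7:04 AM + 438 min = 2:22 PM.
The coffee break starts at 2:22 PM − 178 min = 11:24 AM.
From 11:24 AM to 5:27 PM is 363 minutes.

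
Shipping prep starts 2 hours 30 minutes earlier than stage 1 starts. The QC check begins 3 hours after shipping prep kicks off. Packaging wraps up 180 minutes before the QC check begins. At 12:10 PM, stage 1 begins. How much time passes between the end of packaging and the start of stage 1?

150 minutes

Shipping prep starts at 12:10 PM − 150 min = 9:40 AM.
The QC check starts at 9:40 AM + 180 min = 12:40 PM.
Packaging ends at 12:40 PM − 180 min = 9:40 AM.
From 9:40 AM to 12:10 PM is 150 minutes.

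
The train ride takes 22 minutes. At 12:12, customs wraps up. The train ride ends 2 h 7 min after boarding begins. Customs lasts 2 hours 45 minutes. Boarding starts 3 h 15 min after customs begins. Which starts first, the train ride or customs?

customs

Customs starts at 12:12 − 165 min = 09:27.
Boarding starts at 09:27 + 195 min = 12:42.
The train ride ends at 12:42 + 127 min = 14:49.
The train ride starts at 14:49 − 22 min = 14:27.
The train ride starts at 14:27 and customs starts at 09:27, so customs is first.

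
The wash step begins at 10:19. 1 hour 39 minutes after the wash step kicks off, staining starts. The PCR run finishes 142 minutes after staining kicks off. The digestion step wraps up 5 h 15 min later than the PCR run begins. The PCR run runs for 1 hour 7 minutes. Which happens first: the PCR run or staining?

staining

Staining starts at 10:19 + 99 min = 11:58.
The PCR run ends at 11:58 + 142 min = 14:20.
The PCR run starts at 14:20 − 67 min = 13:13.
The PCR run starts at 13:13 and staining starts at 11:58, so staining is first.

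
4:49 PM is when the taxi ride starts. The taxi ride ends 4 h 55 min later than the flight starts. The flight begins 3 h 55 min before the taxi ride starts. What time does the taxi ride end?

5:49 PM

The flight starts at 4:49 PM − 235 min = 12:54 PM.
The taxi ride ends at 12:54 PM + 295 min = 5:49 PM.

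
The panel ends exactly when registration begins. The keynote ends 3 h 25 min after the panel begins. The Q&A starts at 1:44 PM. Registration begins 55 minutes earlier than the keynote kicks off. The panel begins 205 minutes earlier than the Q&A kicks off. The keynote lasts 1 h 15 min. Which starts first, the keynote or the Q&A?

the keynote

The panel starts at 1:44 PM − 205 min = 10:19 AM.
The keynote ends at 10:19 AM + 205 min = 1:44 PM.
The keynote starts at 1:44 PM − 75 min = 12:29 PM.
The keynote starts at 12:29 PM and the Q&A starts at 1:44 PM, so the keynote is first.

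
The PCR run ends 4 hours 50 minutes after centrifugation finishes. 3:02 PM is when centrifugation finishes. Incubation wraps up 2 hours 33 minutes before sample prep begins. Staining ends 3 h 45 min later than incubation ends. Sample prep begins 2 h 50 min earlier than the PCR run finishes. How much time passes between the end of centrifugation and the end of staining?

The PCR run ends at 3:02 PM + 290 min = 7:52 PM.
Sample prep starts at 7:52 PM − 170 min = 5:02 PM.
Incubation ends at 5:02 PM − 153 min = 2:29 PM.
Staining ends at 2:29 PM + 225 min = 6:14 PM.
From 3:02 PM to 6:14 PM is 3 h 12 min.

3 h 12 min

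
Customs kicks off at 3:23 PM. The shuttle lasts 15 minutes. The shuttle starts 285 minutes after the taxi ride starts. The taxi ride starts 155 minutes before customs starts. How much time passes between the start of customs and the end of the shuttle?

2 h 25 min

The taxi ride starts at 3:23 PM − 155 min = 12:48 PM.
The shuttle starts at 12:48 PM + 285 min = 5:33 PM.
The shuttle ends at 5:33 PM + 15 min = 5:48 PM.
From 3:23 PM to 5:48 PM is 2 h 25 min.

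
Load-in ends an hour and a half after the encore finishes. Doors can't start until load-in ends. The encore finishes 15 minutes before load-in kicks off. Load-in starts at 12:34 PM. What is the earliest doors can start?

The encore ends at 12:34 PM − 15 min = 12:19 PM.
Load-in ends at 12:19 PM + 90 min = 1:49 PM.
Doors is bounded by load-in, so the earliest it can start is 1:49 PM.

1:49 PM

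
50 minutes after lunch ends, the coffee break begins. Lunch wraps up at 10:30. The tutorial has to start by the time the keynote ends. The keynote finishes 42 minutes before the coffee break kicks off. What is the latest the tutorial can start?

10:38

The coffee break starts at 10:30 + 50 min = 11:20.
The keynote ends at 11:20 − 42 min = 10:38.
The tutorial is bounded by the keynote, so the latest it can start is 10:38.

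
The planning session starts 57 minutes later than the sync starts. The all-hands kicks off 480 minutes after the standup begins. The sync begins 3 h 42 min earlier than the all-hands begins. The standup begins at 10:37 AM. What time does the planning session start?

3:52 PM

The all-hands starts at 10:37 AM + 480 min = 6:37 PM.
The sync starts at 6:37 PM − 222 min = 2:55 PM.
The planning session starts at 2:55 PM + 57 min = 3:52 PM.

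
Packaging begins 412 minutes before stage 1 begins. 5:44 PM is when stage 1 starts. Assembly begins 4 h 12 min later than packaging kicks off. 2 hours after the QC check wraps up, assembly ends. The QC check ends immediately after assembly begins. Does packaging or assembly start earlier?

packaging

Packaging starts at 5:44 PM − 412 min = 10:52 AM.
Assembly starts at 10:52 AM + 252 min = 3:04 PM.
Packaging starts at 10:52 AM and assembly starts at 3:04 PM, so packaging is first.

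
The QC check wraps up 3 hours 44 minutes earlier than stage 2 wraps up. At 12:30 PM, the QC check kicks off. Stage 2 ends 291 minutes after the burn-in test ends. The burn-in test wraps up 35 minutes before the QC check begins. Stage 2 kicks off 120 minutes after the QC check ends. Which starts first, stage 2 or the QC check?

The burn-in test ends at 12:30 PM − 35 min = 11:55 AM.
Stage 2 ends at 11:55 AM + 291 min = 4:46 PM.
The QC check ends at 4:46 PM − 224 min = 1:02 PM.
Stage 2 starts at 1:02 PM + 120 min = 3:02 PM.
Stage 2 starts at 3:02 PM and the QC check starts at 12:30 PM, so the QC check is first.

the QC check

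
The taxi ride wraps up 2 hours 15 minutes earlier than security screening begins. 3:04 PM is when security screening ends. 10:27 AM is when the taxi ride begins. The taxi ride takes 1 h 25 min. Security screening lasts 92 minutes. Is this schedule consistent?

Security screening starts at 3:04 PM − 92 min = 1:32 PM.
The taxi ride ends at 1:32 PM − 135 min = 11:17 AM.
The taxi ride starts at 11:17 AM − 85 min = 9:52 AM.
But the taxi ride is also said to start at 10:27 AM — a 35-minute conflict.

No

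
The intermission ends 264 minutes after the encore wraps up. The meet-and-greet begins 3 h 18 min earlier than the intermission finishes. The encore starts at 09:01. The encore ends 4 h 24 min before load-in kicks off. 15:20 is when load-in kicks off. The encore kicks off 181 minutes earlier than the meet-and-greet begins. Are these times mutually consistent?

The encore ends at 15:20 − 264 min = 10:56.
The intermission ends at 10:56 + 264 min = 15:20.
The meet-and-greet starts at 15:20 − 198 min = 12:02.
The encore starts at 12:02 − 181 min = 09:01.
That matches the stated 09:01, so the schedule is consistent.

Yes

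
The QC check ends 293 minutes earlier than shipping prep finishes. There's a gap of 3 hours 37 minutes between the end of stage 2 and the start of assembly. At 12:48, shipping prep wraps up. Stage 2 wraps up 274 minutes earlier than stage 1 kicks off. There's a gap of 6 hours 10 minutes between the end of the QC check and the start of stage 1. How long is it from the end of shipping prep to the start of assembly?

The QC check ends at 12:48 − 293 min = 07:55.
Stage 1 starts at 07:55 + 370 min = 14:05.
Stage 2 ends at 14:05 − 274 min = 09:31.
Assembly starts at 09:31 + 217 min = 13:08.
From 12:48 to 13:08 is 20 minutes.

20 minutes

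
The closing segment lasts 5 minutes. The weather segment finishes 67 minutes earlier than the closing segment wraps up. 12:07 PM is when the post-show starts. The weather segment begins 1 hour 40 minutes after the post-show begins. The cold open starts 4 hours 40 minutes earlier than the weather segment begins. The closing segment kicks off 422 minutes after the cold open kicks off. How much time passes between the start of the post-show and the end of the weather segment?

3 hours

The weather segment starts at 12:07 PM + 100 min = 1:47 PM.
The cold open starts at 1:47 PM − 280 min = 9:07 AM.
The closing segment starts at 9:07 AM + 422 min = 4:09 PM.
The closing segment ends at 4:09 PM + 5 min = 4:14 PM.
The weather segment ends at 4:14 PM − 67 min = 3:07 PM.
From 12:07 PM to 3:07 PM is 3 hours.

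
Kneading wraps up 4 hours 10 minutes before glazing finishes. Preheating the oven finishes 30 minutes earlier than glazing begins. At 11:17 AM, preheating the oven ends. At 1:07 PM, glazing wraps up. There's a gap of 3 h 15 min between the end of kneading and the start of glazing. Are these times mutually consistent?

Kneading ends at 1:07 PM − 250 min = 8:57 AM.
Glazing starts at 8:57 AM + 195 min = 12:12 PM.
Preheating the oven ends at 12:12 PM − 30 min = 11:42 AM.
But preheating the oven is also said to end at 11:17 AM — a 25-minute conflict.

No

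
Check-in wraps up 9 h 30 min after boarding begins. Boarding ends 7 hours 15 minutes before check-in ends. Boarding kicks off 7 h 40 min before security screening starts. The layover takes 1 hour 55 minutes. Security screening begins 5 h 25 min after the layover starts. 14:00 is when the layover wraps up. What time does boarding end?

The layover starts at 14:00 − 115 min = 12:05.
Security screening starts at 12:05 + 325 min = 17:30.
Boarding starts at 17:30 − 460 min = 09:50.
Check-in ends at 09:50 + 570 min = 19:20.
Boarding ends at 19:20 − 435 min = 12:05.

12:05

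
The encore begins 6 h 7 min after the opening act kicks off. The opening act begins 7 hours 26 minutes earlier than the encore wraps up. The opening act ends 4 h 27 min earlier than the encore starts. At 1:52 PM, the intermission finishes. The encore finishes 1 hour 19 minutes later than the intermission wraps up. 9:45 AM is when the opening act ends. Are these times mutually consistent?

No

The encore ends at 1:52 PM + 79 min = 3:11 PM.
The opening act starts at 3:11 PM − 446 min = 7:45 AM.
The encore starts at 7:45 AM + 367 min = 1:52 PM.
The opening act ends at 1:52 PM − 267 min = 9:25 AM.
But the opening act is also said to end at 9:45 AM — a 20-minute conflict.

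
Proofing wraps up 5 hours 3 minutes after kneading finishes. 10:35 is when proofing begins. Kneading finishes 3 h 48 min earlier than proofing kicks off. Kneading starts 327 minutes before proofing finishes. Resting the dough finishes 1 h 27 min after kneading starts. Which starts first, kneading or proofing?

Kneading ends at 10:35 − 228 min = 06:47.
Proofing ends at 06:47 + 303 min = 11:50.
Kneading starts at 11:50 − 327 min = 06:23.
Kneading starts at 06:23 and proofing starts at 10:35, so kneading is first.

kneading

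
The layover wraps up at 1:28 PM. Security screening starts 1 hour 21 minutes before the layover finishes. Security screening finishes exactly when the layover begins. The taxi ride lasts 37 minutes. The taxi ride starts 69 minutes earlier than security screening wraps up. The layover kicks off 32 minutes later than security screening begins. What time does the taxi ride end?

Security screening starts at 1:28 PM − 81 min = 12:07 PM.
The layover starts at 12:07 PM + 32 min = 12:39 PM.
So security screening ends at 12:39 PM.
The taxi ride starts at 12:39 PM − 69 min = 11:30 AM.
The taxi ride ends at 11:30 AM + 37 min = 12:07 PM.

12:07 PM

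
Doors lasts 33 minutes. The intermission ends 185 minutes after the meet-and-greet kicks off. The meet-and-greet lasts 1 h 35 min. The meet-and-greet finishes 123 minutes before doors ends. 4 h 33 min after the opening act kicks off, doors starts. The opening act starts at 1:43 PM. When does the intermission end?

Doors starts at 1:43 PM + 273 min = 6:16 PM.
Doors ends at 6:16 PM + 33 min = 6:49 PM.
The meet-and-greet ends at 6:49 PM − 123 min = 4:46 PM.
The meet-and-greet starts at 4:46 PM − 95 min = 3:11 PM.
The intermission ends at 3:11 PM + 185 min = 6:16 PM.

6:16 PM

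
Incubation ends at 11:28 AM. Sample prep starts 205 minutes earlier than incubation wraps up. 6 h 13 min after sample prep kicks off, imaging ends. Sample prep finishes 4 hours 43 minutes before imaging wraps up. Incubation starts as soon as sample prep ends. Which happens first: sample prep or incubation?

sample prep

Sample prep starts at 11:28 AM − 205 min = 8:03 AM.
Imaging ends at 8:03 AM + 373 min = 2:16 PM.
Sample prep ends at 2:16 PM − 283 min = 9:33 AM.
So incubation starts at 9:33 AM.
Sample prep starts at 8:03 AM and incubation starts at 9:33 AM, so sample prep is first.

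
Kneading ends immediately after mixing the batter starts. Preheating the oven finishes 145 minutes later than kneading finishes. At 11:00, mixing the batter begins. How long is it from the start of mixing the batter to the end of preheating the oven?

2 hours 25 minutes

Kneading ends at 11:00.
Preheating the oven ends at 11:00 + 145 min = 13:25.
From 11:00 to 13:25 is 2 hours 25 minutes.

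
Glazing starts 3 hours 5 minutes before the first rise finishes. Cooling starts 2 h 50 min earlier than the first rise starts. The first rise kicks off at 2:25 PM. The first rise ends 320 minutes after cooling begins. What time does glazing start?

Cooling starts at 2:25 PM − 170 min = 11:35 AM.
The first rise ends at 11:35 AM + 320 min = 4:55 PM.
Glazing starts at 4:55 PM − 185 min = 1:50 PM.

1:50 PM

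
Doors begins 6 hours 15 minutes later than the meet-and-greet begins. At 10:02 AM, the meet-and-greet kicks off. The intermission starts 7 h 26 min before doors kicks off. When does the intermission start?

Doors starts at 10:02 AM + 375 min = 4:17 PM.
The intermission starts at 4:17 PM − 446 min = 8:51 AM.

8:51 AM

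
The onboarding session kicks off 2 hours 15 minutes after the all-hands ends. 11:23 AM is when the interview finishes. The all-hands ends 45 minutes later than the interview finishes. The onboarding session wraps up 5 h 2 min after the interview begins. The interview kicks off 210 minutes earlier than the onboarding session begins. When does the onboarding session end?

The all-hands ends at 11:23 AM + 45 min = 12:08 PM.
The onboarding session starts at 12:08 PM + 135 min = 2:23 PM.
The interview starts at 2:23 PM − 210 min = 10:53 AM.
The onboarding session ends at 10:53 AM + 302 min = 3:55 PM.

3:55 PM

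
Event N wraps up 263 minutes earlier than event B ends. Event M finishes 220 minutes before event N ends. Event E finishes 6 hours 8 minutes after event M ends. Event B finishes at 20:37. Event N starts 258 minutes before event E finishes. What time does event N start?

Event N ends at 20:37 − 263 min = 16:14.
Event M ends at 16:14 − 220 min = 12:34.
Event E ends at 12:34 + 368 min = 18:42.
Event N starts at 18:42 − 258 min = 14:24.

14:24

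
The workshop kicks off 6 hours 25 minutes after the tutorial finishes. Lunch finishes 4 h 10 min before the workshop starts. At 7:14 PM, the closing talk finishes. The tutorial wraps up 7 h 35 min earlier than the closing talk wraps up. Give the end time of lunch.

1:54 PM

The tutorial ends at 7:14 PM − 455 min = 11:39 AM.
The workshop starts at 11:39 AM + 385 min = 6:04 PM.
Lunch ends at 6:04 PM − 250 min = 1:54 PM.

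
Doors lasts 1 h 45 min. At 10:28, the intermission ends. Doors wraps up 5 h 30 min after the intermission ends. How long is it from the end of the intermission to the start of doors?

3 hours 45 minutes

Doors ends at 10:28 + 330 min = 15:58.
Doors starts at 15:58 − 105 min = 14:13.
From 10:28 to 14:13 is 3 hours 45 minutes.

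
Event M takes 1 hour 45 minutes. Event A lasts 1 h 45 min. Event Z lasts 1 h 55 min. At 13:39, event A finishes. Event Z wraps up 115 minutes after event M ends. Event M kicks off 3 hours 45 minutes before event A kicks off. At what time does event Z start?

Event A starts at 13:39 − 105 min = 11:54.
Event M starts at 11:54 − 225 min = 08:09.
Event M ends at 08:09 + 105 min = 09:54.
Event Z ends at 09:54 + 115 min = 11:49.
Event Z starts at 11:49 − 115 min = 09:54.

09:54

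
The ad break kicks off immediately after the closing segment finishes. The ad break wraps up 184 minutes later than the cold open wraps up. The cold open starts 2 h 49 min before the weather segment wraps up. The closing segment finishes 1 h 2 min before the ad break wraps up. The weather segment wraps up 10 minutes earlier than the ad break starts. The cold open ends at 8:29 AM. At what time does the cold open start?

7:32 AM

The ad break ends at 8:29 AM + 184 min = 11:33 AM.
The closing segment ends at 11:33 AM − 62 min = 10:31 AM.
So the ad break starts at 10:31 AM.
The weather segment ends at 10:31 AM − 10 min = 10:21 AM.
The cold open starts at 10:21 AM − 169 min = 7:32 AM.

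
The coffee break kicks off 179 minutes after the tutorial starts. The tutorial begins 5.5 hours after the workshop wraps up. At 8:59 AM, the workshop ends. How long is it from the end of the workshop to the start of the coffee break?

509 minutes

The tutorial starts at 8:59 AM + 330 min = 2:29 PM.
The coffee break starts at 2:29 PM + 179 min = 5:28 PM.
From 8:59 AM to 5:28 PM is 509 minutes.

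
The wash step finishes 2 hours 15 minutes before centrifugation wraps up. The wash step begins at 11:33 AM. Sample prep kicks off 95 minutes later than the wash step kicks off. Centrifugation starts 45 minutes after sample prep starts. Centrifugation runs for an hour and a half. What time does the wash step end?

Sample prep starts at 11:33 AM + 95 min = 1:08 PM.
Centrifugation starts at 1:08 PM + 45 min = 1:53 PM.
Centrifugation ends at 1:53 PM + 90 min = 3:23 PM.
The wash step ends at 3:23 PM − 135 min = 1:08 PM.

1:08 PM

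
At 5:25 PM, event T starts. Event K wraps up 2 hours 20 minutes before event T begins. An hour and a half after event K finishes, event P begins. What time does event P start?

4:35 PM

Event K ends at 5:25 PM − 140 min = 3:05 PM.
Event P starts at 3:05 PM + 90 min = 4:35 PM.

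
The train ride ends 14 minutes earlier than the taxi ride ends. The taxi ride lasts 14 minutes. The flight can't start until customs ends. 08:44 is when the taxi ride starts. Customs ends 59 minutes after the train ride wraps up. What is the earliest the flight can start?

The taxi ride ends at 08:44 + 14 min = 08:58.
The train ride ends at 08:58 − 14 min = 08:44.
Customs ends at 08:44 + 59 min = 09:43.
The flight is bounded by customs, so the earliest it can start is 09:43.

09:43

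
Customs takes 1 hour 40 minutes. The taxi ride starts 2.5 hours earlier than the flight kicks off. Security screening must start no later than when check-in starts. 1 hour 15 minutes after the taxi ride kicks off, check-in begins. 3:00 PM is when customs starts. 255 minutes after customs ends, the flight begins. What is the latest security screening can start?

7:40 PM

Customs ends at 3:00 PM + 100 min = 4:40 PM.
The flight starts at 4:40 PM + 255 min = 8:55 PM.
The taxi ride starts at 8:55 PM − 150 min = 6:25 PM.
Check-in starts at 6:25 PM + 75 min = 7:40 PM.
Security screening is bounded by check-in, so the latest it can start is 7:40 PM.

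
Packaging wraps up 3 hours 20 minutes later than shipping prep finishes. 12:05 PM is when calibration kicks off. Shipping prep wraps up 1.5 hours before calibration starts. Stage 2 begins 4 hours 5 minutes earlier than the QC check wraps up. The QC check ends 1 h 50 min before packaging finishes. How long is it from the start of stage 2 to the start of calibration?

245 minutes

Shipping prep ends at 12:05 PM − 90 min = 10:35 AM.
Packaging ends at 10:35 AM + 200 min = 1:55 PM.
The QC check ends at 1:55 PM − 110 min = 12:05 PM.
Stage 2 starts at 12:05 PM − 245 min = 8:00 AM.
From 8:00 AM to 12:05 PM is 245 minutes.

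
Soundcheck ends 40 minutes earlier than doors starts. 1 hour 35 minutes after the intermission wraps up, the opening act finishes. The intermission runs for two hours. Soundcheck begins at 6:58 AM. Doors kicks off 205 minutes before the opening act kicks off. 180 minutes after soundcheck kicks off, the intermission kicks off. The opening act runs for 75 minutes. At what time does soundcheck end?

8:13 AM

The intermission starts at 6:58 AM + 180 min = 9:58 AM.
The intermission ends at 9:58 AM + 120 min = 11:58 AM.
The opening act ends at 11:58 AM + 95 min = 1:33 PM.
The opening act starts at 1:33 PM − 75 min = 12:18 PM.
Doors starts at 12:18 PM − 205 min = 8:53 AM.
Soundcheck ends at 8:53 AM − 40 min = 8:13 AM.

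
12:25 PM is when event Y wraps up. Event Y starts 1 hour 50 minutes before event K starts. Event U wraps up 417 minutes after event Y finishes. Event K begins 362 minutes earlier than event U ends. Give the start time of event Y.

Event U ends at 12:25 PM + 417 min = 7:22 PM.
Event K starts at 7:22 PM − 362 min = 1:20 PM.
Event Y starts at 1:20 PM − 110 min = 11:30 AM.

11:30 AM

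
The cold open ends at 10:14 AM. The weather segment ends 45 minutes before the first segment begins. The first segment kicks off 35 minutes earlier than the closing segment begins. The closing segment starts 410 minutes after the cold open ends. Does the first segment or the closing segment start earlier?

The closing segment starts at 10:14 AM + 410 min = 5:04 PM.
The first segment starts at 5:04 PM − 35 min = 4:29 PM.
The first segment starts at 4:29 PM and the closing segment starts at 5:04 PM, so the first segment is first.

the first segment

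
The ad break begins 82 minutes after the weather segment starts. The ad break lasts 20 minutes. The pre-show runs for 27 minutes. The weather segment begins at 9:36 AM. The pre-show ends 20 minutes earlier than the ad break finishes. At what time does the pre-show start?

10:31 AM

The ad break starts at 9:36 AM + 82 min = 10:58 AM.
The ad break ends at 10:58 AM + 20 min = 11:18 AM.
The pre-show ends at 11:18 AM − 20 min = 10:58 AM.
The pre-show starts at 10:58 AM − 27 min = 10:31 AM.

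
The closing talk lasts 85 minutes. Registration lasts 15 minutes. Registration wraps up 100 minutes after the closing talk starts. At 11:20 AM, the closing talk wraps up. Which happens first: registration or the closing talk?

the closing talk

The closing talk starts at 11:20 AM − 85 min = 9:55 AM.
Registration ends at 9:55 AM + 100 min = 11:35 AM.
Registration starts at 11:35 AM − 15 min = 11:20 AM.
Registration starts at 11:20 AM and the closing talk starts at 9:55 AM, so the closing talk is first.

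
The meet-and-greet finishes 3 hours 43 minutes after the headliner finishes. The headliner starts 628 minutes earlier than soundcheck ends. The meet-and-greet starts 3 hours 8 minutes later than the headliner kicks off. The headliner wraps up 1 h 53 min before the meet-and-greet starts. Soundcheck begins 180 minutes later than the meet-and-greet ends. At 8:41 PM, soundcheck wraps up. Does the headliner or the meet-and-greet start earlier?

The headliner starts at 8:41 PM − 628 min = 10:13 AM.
The meet-and-greet starts at 10:13 AM + 188 min = 1:21 PM.
The headliner starts at 10:13 AM and the meet-and-greet starts at 1:21 PM, so the headliner is first.

the headliner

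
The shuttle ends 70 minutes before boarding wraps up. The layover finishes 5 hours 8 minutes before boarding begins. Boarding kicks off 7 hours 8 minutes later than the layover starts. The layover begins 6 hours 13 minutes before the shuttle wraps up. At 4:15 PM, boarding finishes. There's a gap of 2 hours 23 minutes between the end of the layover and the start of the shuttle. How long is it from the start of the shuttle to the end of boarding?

3 hours

The shuttle ends at 4:15 PM − 70 min = 3:05 PM.
The layover starts at 3:05 PM − 373 min = 8:52 AM.
Boarding starts at 8:52 AM + 428 min = 4:00 PM.
The layover ends at 4:00 PM − 308 min = 10:52 AM.
The shuttle starts at 10:52 AM + 143 min = 1:15 PM.
From 1:15 PM to 4:15 PM is 3 hours.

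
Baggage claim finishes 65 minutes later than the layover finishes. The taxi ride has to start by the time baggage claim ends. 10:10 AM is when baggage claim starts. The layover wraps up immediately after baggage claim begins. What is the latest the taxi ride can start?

11:15 AM

The layover ends at 10:10 AM.
Baggage claim ends at 10:10 AM + 65 min = 11:15 AM.
The taxi ride is bounded by baggage claim, so the latest it can start is 11:15 AM.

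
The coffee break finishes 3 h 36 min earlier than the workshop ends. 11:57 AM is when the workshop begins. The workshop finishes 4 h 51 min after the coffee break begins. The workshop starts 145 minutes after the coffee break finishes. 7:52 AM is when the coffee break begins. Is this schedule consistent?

The workshop ends at 7:52 AM + 291 min = 12:43 PM.
The coffee break ends at 12:43 PM − 216 min = 9:07 AM.
The workshop starts at 9:07 AM + 145 min = 11:32 AM.
But the workshop is also said to start at 11:57 AM — a 25-minute conflict.

No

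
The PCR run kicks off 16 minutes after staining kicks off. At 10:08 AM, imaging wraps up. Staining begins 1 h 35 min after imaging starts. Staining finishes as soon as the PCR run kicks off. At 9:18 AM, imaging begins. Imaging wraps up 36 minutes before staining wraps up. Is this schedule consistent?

Staining starts at 9:18 AM + 95 min = 10:53 AM.
The PCR run starts at 10:53 AM + 16 min = 11:09 AM.
So staining ends at 11:09 AM.
Imaging ends at 11:09 AM − 36 min = 10:33 AM.
But imaging is also said to end at 10:08 AM — a 25-minute conflict.

No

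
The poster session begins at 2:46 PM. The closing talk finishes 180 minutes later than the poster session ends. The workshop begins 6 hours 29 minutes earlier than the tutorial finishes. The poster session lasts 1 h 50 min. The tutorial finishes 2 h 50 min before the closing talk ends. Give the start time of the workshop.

10:17 AM

The poster session ends at 2:46 PM + 110 min = 4:36 PM.
The closing talk ends at 4:36 PM + 180 min = 7:36 PM.
The tutorial ends at 7:36 PM − 170 min = 4:46 PM.
The workshop starts at 4:46 PM − 389 min = 10:17 AM.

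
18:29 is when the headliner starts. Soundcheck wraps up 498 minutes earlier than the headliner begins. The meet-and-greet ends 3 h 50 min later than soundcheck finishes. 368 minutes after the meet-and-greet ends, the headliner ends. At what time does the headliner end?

20:09

Soundcheck ends at 18:29 − 498 min = 10:11.
The meet-and-greet ends at 10:11 + 230 min = 14:01.
The headliner ends at 14:01 + 368 min = 20:09.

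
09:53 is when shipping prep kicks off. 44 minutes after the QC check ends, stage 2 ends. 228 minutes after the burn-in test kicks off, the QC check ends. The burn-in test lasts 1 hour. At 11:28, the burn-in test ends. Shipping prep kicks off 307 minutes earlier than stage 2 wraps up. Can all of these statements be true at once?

Yes

The burn-in test starts at 11:28 − 60 min = 10:28.
The QC check ends at 10:28 + 228 min = 14:16.
Stage 2 ends at 14:16 + 44 min = 15:00.
Shipping prep starts at 15:00 − 307 min = 09:53.
That matches the stated 09:53, so the schedule is consistent.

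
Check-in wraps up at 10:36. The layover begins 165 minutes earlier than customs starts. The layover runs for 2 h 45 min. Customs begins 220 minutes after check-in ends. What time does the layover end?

14:16

Customs starts at 10:36 + 220 min = 14:16.
The layover starts at 14:16 − 165 min = 11:31.
The layover ends at 11:31 + 165 min = 14:16.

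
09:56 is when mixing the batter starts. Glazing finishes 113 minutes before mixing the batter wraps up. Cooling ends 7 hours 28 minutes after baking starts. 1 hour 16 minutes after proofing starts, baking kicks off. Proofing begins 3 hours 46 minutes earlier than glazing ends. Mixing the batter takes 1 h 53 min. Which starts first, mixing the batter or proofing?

Mixing the batter ends at 09:56 + 113 min = 11:49.
Glazing ends at 11:49 − 113 min = 09:56.
Proofing starts at 09:56 − 226 min = 06:10.
Mixing the batter starts at 09:56 and proofing starts at 06:10, so proofing is first.

proofing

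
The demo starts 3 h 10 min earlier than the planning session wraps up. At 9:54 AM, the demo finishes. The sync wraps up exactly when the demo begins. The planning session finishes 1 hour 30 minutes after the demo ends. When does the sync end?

8:14 AM

The planning session ends at 9:54 AM + 90 min = 11:24 AM.
The demo starts at 11:24 AM − 190 min = 8:14 AM.
So the sync ends at 8:14 AM.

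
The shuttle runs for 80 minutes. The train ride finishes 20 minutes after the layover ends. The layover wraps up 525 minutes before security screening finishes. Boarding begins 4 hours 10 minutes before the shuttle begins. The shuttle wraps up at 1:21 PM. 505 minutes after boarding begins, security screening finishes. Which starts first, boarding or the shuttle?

The shuttle starts at 1:21 PM − 80 min = 12:01 PM.
Boarding starts at 12:01 PM − 250 min = 7:51 AM.
Boarding starts at 7:51 AM and the shuttle starts at 12:01 PM, so boarding is first.

boarding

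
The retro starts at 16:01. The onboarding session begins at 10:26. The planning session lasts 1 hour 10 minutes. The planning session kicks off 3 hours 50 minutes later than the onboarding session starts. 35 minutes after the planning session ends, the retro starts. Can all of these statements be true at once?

Yes

The planning session starts at 10:26 + 230 min = 14:16.
The planning session ends at 14:16 + 70 min = 15:26.
The retro starts at 15:26 + 35 min = 16:01.
That matches the stated 16:01, so the schedule is consistent.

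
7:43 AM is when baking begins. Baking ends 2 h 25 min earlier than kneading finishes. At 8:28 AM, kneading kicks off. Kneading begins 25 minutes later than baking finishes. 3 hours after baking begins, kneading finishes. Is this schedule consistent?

Kneading ends at 7:43 AM + 180 min = 10:43 AM.
Baking ends at 10:43 AM − 145 min = 8:18 AM.
Kneading starts at 8:18 AM + 25 min = 8:43 AM.
But kneading is also said to start at 8:28 AM — a 15-minute conflict.

No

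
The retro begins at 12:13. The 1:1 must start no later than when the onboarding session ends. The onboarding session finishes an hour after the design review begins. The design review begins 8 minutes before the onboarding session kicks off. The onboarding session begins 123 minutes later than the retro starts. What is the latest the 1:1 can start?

15:08

The onboarding session starts at 12:13 + 123 min = 14:16.
The design review starts at 14:16 − 8 min = 14:08.
The onboarding session ends at 14:08 + 60 min = 15:08.
The 1:1 is bounded by the onboarding session, so the latest it can start is 15:08.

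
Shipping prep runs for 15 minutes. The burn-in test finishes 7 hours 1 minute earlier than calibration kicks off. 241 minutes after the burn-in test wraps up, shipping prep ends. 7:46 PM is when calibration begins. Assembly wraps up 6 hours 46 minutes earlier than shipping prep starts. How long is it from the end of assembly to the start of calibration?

10 h 1 min

The burn-in test ends at 7:46 PM − 421 min = 12:45 PM.
Shipping prep ends at 12:45 PM + 241 min = 4:46 PM.
Shipping prep starts at 4:46 PM − 15 min = 4:31 PM.
Assembly ends at 4:31 PM − 406 min = 9:45 AM.
From 9:45 AM to 7:46 PM is 10 h 1 min.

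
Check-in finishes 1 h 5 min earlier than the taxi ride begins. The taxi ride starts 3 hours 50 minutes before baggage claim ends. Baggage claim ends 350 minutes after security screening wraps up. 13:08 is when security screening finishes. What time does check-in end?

14:03

Baggage claim ends at 13:08 + 350 min = 18:58.
The taxi ride starts at 18:58 − 230 min = 15:08.
Check-in ends at 15:08 − 65 min = 14:03.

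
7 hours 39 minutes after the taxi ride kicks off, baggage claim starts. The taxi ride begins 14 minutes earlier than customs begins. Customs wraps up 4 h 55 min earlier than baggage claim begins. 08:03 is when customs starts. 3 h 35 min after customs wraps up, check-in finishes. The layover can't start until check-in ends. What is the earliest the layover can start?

The taxi ride starts at 08:03 − 14 min = 07:49.
Baggage claim starts at 07:49 + 459 min = 15:28.
Customs ends at 15:28 − 295 min = 10:33.
Check-in ends at 10:33 + 215 min = 14:08.
The layover is bounded by check-in, so the earliest it can start is 14:08.

14:08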